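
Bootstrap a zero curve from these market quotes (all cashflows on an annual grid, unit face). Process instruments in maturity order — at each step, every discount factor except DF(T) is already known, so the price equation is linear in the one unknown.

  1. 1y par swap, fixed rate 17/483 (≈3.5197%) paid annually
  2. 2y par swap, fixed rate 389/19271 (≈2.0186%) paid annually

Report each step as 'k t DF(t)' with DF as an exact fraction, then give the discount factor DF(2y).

step 1 [1y] swap r/1=17/483: DF=(1 − 17/483·(0))/(1+17/483) = 483/500 ≈ 0.966000
step 2 [2y] swap r/1=389/19271: DF=(1 − 389/19271·(0.966000))/(1+389/19271) = 9611/10000 ≈ 0.961100

1 1 483/500
2 2 9611/10000
DF(2y) = 9611/10000 ≈ 0.961100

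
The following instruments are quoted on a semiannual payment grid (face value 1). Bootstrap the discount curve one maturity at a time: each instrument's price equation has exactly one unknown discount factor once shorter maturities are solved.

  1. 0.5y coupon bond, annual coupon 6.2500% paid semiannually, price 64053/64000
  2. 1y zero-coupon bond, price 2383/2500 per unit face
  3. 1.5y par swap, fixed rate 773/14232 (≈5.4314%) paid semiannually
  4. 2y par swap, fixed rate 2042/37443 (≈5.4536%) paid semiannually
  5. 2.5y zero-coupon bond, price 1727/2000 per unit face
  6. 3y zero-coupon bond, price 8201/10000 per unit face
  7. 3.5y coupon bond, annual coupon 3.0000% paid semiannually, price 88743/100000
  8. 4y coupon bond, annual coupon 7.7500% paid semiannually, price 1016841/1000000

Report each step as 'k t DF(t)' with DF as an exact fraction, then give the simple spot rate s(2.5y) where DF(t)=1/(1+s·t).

step 1 [0.5y] bond c/2=1/32: DF=(64053/64000 − 1/32·(0))/(1+1/32) = 1941/2000 ≈ 0.970500
step 2 [1y] zero: DF = P = 2383/2500 ≈ 0.953200
step 3 [1.5y] swap r/2=773/28464: DF=(1 − 773/28464·(0.970500+0.953200))/(1+773/28464) = 9227/10000 ≈ 0.922700
step 4 [2y] swap r/2=1021/37443: DF=(1 − 1021/37443·(0.970500+0.953200+0.922700))/(1+1021/37443) = 8979/10000 ≈ 0.897900
step 5 [2.5y] zero: DF = P = 1727/2000 ≈ 0.863500
step 6 [3y] zero: DF = P = 8201/10000 ≈ 0.820100
step 7 [3.5y] bond c/2=3/200: DF=(88743/100000 − 3/200·(0.970500+0.953200+0.922700+0.897900+0.863500+0.820100))/(1+3/200) = 7941/10000 ≈ 0.794100
step 8 [4y] bond c/2=31/800: DF=(1016841/1000000 − 31/800·(0.970500+0.953200+0.922700+0.897900+0.863500+0.820100+0.794100))/(1+31/800) = 1867/2500 ≈ 0.746800

1 1/2 1941/2000
2 1 2383/2500
3 3/2 9227/10000
4 2 8979/10000
5 5/2 1727/2000
6 3 8201/10000
7 7/2 7941/10000
8 4 1867/2500
s(2.5y) = (1/(1727/2000) − 1)/(5/2) = 546/8635 ≈ 6.3231%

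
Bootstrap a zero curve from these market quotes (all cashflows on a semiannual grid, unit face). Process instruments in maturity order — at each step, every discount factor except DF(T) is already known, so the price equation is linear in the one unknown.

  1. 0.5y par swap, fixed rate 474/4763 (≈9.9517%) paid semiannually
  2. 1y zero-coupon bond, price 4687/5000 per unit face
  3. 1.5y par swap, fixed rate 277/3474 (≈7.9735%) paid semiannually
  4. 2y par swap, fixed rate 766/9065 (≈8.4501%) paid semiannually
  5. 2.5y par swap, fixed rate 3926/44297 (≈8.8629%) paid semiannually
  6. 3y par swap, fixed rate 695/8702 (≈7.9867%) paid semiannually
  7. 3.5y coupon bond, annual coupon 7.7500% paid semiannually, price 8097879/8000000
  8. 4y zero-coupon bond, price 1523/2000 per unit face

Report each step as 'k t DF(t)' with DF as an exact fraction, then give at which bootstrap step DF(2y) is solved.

step 1 [0.5y] swap r/2=237/4763: DF=(1 − 237/4763·(0))/(1+237/4763) = 4763/5000 ≈ 0.952600
step 2 [1y] zero: DF = P = 4687/5000 ≈ 0.937400
step 3 [1.5y] swap r/2=277/6948: DF=(1 − 277/6948·(0.952600+0.937400))/(1+277/6948) = 2223/2500 ≈ 0.889200
step 4 [2y] swap r/2=383/9065: DF=(1 − 383/9065·(0.952600+0.937400+0.889200))/(1+383/9065) = 2117/2500 ≈ 0.846800
step 5 [2.5y] swap r/2=1963/44297: DF=(1 − 1963/44297·(0.952600+0.937400+0.889200+0.846800))/(1+1963/44297) = 8037/10000 ≈ 0.803700
step 6 [3y] swap r/2=695/17404: DF=(1 − 695/17404·(0.952600+0.937400+0.889200+0.846800+0.803700))/(1+695/17404) = 1583/2000 ≈ 0.791500
step 7 [3.5y] bond c/2=31/800: DF=(8097879/8000000 − 31/800·(0.952600+0.937400+0.889200+0.846800+0.803700+0.791500))/(1+31/800) = 7797/10000 ≈ 0.779700
step 8 [4y] zero: DF = P = 1523/2000 ≈ 0.761500

1 1/2 4763/5000
2 1 4687/5000
3 3/2 2223/2500
4 2 2117/2500
5 5/2 8037/10000
6 3 1583/2000
7 7/2 7797/10000
8 4 1523/2000
DF(2y) is solved at step 4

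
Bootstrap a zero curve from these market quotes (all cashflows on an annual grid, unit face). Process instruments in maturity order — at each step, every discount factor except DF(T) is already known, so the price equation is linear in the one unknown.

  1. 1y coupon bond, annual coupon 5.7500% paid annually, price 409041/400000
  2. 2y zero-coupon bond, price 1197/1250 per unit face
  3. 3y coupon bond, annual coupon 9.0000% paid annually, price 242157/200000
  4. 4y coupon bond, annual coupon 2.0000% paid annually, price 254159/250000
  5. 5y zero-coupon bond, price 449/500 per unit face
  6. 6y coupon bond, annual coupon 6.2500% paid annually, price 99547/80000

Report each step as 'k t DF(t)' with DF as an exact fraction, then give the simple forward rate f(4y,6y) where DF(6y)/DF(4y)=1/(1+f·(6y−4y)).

1 1 967/1000
2 2 1197/1250
3 3 9519/10000
4 4 9403/10000
5 5 449/500
6 6 4469/5000
f(4y,6y) = ((9403/10000)/(4469/5000) − 1)/(2) = 465/17876 ≈ 2.6013%

step 1 [1y] bond c/1=23/400: DF=(409041/400000 − 23/400·(0))/(1+23/400) = 967/1000 ≈ 0.967000
step 2 [2y] zero: DF = P = 1197/1250 ≈ 0.957600
step 3 [3y] bond c/1=9/100: DF=(242157/200000 − 9/100·(0.967000+0.957600))/(1+9/100) = 9519/10000 ≈ 0.951900
step 4 [4y] bond c/1=1/50: DF=(254159/250000 − 1/50·(0.967000+0.957600+0.951900))/(1+1/50) = 9403/10000 ≈ 0.940300
step 5 [5y] zero: DF = P = 449/500 ≈ 0.898000
step 6 [6y] bond c/1=1/16: DF=(99547/80000 − 1/16·(0.967000+0.957600+0.951900+0.940300+0.898000))/(1+1/16) = 4469/5000 ≈ 0.893800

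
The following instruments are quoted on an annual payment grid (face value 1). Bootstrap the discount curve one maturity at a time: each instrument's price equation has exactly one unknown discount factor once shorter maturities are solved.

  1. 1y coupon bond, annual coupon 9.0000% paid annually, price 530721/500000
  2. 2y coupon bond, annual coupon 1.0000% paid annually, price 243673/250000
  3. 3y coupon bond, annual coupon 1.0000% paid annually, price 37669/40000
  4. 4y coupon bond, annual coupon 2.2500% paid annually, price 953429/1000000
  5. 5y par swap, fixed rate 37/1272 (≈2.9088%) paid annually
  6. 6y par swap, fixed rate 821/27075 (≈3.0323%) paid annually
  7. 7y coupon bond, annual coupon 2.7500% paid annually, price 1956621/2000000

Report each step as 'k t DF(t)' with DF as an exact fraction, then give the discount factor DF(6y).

1 1 4869/5000
2 2 4777/5000
3 3 9133/10000
4 4 8699/10000
5 5 2167/2500
6 6 4179/5000
7 7 1009/1250
DF(6y) = 4179/5000 ≈ 0.835800

step 1 [1y] bond c/1=9/100: DF=(530721/500000 − 9/100·(0))/(1+9/100) = 4869/5000 ≈ 0.973800
step 2 [2y] bond c/1=1/100: DF=(243673/250000 − 1/100·(0.973800))/(1+1/100) = 4777/5000 ≈ 0.955400
step 3 [3y] bond c/1=1/100: DF=(37669/40000 − 1/100·(0.973800+0.955400))/(1+1/100) = 9133/10000 ≈ 0.913300
step 4 [4y] bond c/1=9/400: DF=(953429/1000000 − 9/400·(0.973800+0.955400+0.913300))/(1+9/400) = 8699/10000 ≈ 0.869900
step 5 [5y] swap r/1=37/1272: DF=(1 − 37/1272·(0.973800+0.955400+0.913300+0.869900))/(1+37/1272) = 2167/2500 ≈ 0.866800
step 6 [6y] swap r/1=821/27075: DF=(1 − 821/27075·(0.973800+0.955400+0.913300+0.869900+0.866800))/(1+821/27075) = 4179/5000 ≈ 0.835800
step 7 [7y] bond c/1=11/400: DF=(1956621/2000000 − 11/400·(0.973800+0.955400+0.913300+0.869900+0.866800+0.835800))/(1+11/400) = 1009/1250 ≈ 0.807200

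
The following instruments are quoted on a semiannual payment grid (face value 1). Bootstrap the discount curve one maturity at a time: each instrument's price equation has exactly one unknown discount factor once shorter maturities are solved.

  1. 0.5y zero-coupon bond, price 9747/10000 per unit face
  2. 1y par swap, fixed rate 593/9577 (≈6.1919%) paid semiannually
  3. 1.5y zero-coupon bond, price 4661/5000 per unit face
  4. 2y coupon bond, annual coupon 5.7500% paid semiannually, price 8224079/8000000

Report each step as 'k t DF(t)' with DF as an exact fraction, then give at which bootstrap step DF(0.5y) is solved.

step 1 [0.5y] zero: DF = P = 9747/10000 ≈ 0.974700
step 2 [1y] swap r/2=593/19154: DF=(1 − 593/19154·(0.974700))/(1+593/19154) = 9407/10000 ≈ 0.940700
step 3 [1.5y] zero: DF = P = 4661/5000 ≈ 0.932200
step 4 [2y] bond c/2=23/800: DF=(8224079/8000000 − 23/800·(0.974700+0.940700+0.932200))/(1+23/800) = 9197/10000 ≈ 0.919700

1 1/2 9747/10000
2 1 9407/10000
3 3/2 4661/5000
4 2 9197/10000
DF(0.5y) is solved at step 1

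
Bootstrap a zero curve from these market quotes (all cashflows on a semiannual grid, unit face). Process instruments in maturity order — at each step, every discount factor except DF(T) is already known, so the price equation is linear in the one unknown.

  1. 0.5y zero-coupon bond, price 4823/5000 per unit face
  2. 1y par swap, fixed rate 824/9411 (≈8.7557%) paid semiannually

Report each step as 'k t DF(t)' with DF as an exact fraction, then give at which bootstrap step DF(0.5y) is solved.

1 1/2 4823/5000
2 1 1147/1250
DF(0.5y) is solved at step 1

step 1 [0.5y] zero: DF = P = 4823/5000 ≈ 0.964600
step 2 [1y] swap r/2=412/9411: DF=(1 − 412/9411·(0.964600))/(1+412/9411) = 1147/1250 ≈ 0.917600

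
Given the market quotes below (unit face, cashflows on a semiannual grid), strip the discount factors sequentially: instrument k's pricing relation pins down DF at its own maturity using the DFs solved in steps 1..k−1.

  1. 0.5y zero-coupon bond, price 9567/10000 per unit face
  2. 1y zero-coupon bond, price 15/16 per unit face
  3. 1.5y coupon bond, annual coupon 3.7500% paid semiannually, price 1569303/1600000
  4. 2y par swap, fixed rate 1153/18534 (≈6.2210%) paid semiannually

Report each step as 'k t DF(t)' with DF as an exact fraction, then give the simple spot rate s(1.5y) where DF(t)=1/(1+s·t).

1 1/2 9567/10000
2 1 15/16
3 3/2 9279/10000
4 2 8847/10000
s(1.5y) = (1/(9279/10000) − 1)/(3/2) = 1442/27837 ≈ 5.1802%

step 1 [0.5y] zero: DF = P = 9567/10000 ≈ 0.956700
step 2 [1y] zero: DF = P = 15/16 ≈ 0.937500
step 3 [1.5y] bond c/2=3/160: DF=(1569303/1600000 − 3/160·(0.956700+0.937500))/(1+3/160) = 9279/10000 ≈ 0.927900
step 4 [2y] swap r/2=1153/37068: DF=(1 − 1153/37068·(0.956700+0.937500+0.927900))/(1+1153/37068) = 8847/10000 ≈ 0.884700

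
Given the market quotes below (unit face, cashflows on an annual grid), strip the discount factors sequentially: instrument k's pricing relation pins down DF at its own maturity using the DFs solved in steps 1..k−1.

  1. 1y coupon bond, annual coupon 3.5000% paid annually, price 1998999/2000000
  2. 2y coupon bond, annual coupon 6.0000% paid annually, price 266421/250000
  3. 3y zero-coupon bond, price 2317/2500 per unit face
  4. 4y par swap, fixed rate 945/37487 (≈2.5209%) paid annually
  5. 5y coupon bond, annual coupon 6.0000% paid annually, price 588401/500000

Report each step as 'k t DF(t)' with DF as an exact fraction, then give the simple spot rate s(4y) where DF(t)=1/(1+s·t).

1 1 9657/10000
2 2 9507/10000
3 3 2317/2500
4 4 1811/2000
5 5 449/500
s(4y) = (1/(1811/2000) − 1)/(4) = 189/7244 ≈ 2.6091%

step 1 [1y] bond c/1=7/200: DF=(1998999/2000000 − 7/200·(0))/(1+7/200) = 9657/10000 ≈ 0.965700
step 2 [2y] bond c/1=3/50: DF=(266421/250000 − 3/50·(0.965700))/(1+3/50) = 9507/10000 ≈ 0.950700
step 3 [3y] zero: DF = P = 2317/2500 ≈ 0.926800
step 4 [4y] swap r/1=945/37487: DF=(1 − 945/37487·(0.965700+0.950700+0.926800))/(1+945/37487) = 1811/2000 ≈ 0.905500
step 5 [5y] bond c/1=3/50: DF=(588401/500000 − 3/50·(0.965700+0.950700+0.926800+0.905500))/(1+3/50) = 449/500 ≈ 0.898000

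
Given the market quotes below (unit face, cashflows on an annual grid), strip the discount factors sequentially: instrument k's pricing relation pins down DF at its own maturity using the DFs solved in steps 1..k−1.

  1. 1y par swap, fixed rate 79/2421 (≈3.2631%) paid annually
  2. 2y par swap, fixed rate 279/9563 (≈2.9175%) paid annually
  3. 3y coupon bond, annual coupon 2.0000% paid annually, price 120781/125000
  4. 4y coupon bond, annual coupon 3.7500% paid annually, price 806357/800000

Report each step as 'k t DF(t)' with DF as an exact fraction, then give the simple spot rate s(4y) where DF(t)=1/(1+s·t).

step 1 [1y] swap r/1=79/2421: DF=(1 − 79/2421·(0))/(1+79/2421) = 2421/2500 ≈ 0.968400
step 2 [2y] swap r/1=279/9563: DF=(1 − 279/9563·(0.968400))/(1+279/9563) = 4721/5000 ≈ 0.944200
step 3 [3y] bond c/1=1/50: DF=(120781/125000 − 1/50·(0.968400+0.944200))/(1+1/50) = 4549/5000 ≈ 0.909800
step 4 [4y] bond c/1=3/80: DF=(806357/800000 − 3/80·(0.968400+0.944200+0.909800))/(1+3/80) = 1739/2000 ≈ 0.869500

1 1 2421/2500
2 2 4721/5000
3 3 4549/5000
4 4 1739/2000
s(4y) = (1/(1739/2000) − 1)/(4) = 261/6956 ≈ 3.7522%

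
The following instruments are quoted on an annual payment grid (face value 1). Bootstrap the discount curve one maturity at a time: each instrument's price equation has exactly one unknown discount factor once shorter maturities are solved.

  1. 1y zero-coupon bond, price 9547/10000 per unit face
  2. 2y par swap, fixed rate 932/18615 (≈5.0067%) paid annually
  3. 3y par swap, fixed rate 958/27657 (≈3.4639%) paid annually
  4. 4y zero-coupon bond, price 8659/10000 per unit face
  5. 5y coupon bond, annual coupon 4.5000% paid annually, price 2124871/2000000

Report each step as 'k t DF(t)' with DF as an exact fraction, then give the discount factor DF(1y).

1 1 9547/10000
2 2 2267/2500
3 3 4521/5000
4 4 8659/10000
5 5 8603/10000
DF(1y) = 9547/10000 ≈ 0.954700

step 1 [1y] zero: DF = P = 9547/10000 ≈ 0.954700
step 2 [2y] swap r/1=932/18615: DF=(1 − 932/18615·(0.954700))/(1+932/18615) = 2267/2500 ≈ 0.906800
step 3 [3y] swap r/1=958/27657: DF=(1 − 958/27657·(0.954700+0.906800))/(1+958/27657) = 4521/5000 ≈ 0.904200
step 4 [4y] zero: DF = P = 8659/10000 ≈ 0.865900
step 5 [5y] bond c/1=9/200: DF=(2124871/2000000 − 9/200·(0.954700+0.906800+0.904200+0.865900))/(1+9/200) = 8603/10000 ≈ 0.860300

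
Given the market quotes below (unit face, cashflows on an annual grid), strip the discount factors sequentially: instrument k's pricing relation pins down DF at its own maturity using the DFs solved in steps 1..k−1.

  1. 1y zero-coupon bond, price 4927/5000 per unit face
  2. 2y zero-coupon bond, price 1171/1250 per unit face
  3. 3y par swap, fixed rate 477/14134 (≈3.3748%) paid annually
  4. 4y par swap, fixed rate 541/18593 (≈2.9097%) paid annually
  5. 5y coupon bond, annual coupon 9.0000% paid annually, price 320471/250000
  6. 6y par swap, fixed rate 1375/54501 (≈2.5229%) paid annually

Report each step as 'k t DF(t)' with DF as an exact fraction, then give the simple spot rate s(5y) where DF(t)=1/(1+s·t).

step 1 [1y] zero: DF = P = 4927/5000 ≈ 0.985400
step 2 [2y] zero: DF = P = 1171/1250 ≈ 0.936800
step 3 [3y] swap r/1=477/14134: DF=(1 − 477/14134·(0.985400+0.936800))/(1+477/14134) = 4523/5000 ≈ 0.904600
step 4 [4y] swap r/1=541/18593: DF=(1 − 541/18593·(0.985400+0.936800+0.904600))/(1+541/18593) = 4459/5000 ≈ 0.891800
step 5 [5y] bond c/1=9/100: DF=(320471/250000 − 9/100·(0.985400+0.936800+0.904600+0.891800))/(1+9/100) = 869/1000 ≈ 0.869000
step 6 [6y] swap r/1=1375/54501: DF=(1 − 1375/54501·(0.985400+0.936800+0.904600+0.891800+0.869000))/(1+1375/54501) = 69/80 ≈ 0.862500

1 1 4927/5000
2 2 1171/1250
3 3 4523/5000
4 4 4459/5000
5 5 869/1000
6 6 69/80
s(5y) = (1/(869/1000) − 1)/(5) = 131/4345 ≈ 3.0150%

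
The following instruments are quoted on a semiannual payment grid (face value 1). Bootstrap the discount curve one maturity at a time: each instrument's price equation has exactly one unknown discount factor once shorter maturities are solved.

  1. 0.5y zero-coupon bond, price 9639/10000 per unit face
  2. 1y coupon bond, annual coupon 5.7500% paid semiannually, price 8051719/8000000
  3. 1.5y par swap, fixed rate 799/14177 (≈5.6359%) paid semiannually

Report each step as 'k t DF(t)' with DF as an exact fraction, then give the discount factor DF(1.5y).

1 1/2 9639/10000
2 1 4757/5000
3 3/2 9201/10000
DF(1.5y) = 9201/10000 ≈ 0.920100

step 1 [0.5y] zero: DF = P = 9639/10000 ≈ 0.963900
step 2 [1y] bond c/2=23/800: DF=(8051719/8000000 − 23/800·(0.963900))/(1+23/800) = 4757/5000 ≈ 0.951400
step 3 [1.5y] swap r/2=799/28354: DF=(1 − 799/28354·(0.963900+0.951400))/(1+799/28354) = 9201/10000 ≈ 0.920100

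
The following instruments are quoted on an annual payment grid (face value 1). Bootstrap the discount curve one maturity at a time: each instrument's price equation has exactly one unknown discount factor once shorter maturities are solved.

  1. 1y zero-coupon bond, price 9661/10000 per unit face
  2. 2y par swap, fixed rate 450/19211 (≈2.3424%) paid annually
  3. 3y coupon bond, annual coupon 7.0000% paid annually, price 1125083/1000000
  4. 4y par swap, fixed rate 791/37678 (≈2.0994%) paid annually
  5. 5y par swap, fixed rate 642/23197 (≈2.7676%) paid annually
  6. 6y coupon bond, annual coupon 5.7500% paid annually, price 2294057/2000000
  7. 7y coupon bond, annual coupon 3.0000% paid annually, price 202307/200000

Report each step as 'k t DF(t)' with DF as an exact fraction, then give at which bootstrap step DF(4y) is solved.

1 1 9661/10000
2 2 191/200
3 3 4629/5000
4 4 9209/10000
5 5 2179/2500
6 6 2081/2500
7 7 8227/10000
DF(4y) is solved at step 4

step 1 [1y] zero: DF = P = 9661/10000 ≈ 0.966100
step 2 [2y] swap r/1=450/19211: DF=(1 − 450/19211·(0.966100))/(1+450/19211) = 191/200 ≈ 0.955000
step 3 [3y] bond c/1=7/100: DF=(1125083/1000000 − 7/100·(0.966100+0.955000))/(1+7/100) = 4629/5000 ≈ 0.925800
step 4 [4y] swap r/1=791/37678: DF=(1 − 791/37678·(0.966100+0.955000+0.925800))/(1+791/37678) = 9209/10000 ≈ 0.920900
step 5 [5y] swap r/1=642/23197: DF=(1 − 642/23197·(0.966100+0.955000+0.925800+0.920900))/(1+642/23197) = 2179/2500 ≈ 0.871600
step 6 [6y] bond c/1=23/400: DF=(2294057/2000000 − 23/400·(0.966100+0.955000+0.925800+0.920900+0.871600))/(1+23/400) = 2081/2500 ≈ 0.832400
step 7 [7y] bond c/1=3/100: DF=(202307/200000 − 3/100·(0.966100+0.955000+0.925800+0.920900+0.871600+0.832400))/(1+3/100) = 8227/10000 ≈ 0.822700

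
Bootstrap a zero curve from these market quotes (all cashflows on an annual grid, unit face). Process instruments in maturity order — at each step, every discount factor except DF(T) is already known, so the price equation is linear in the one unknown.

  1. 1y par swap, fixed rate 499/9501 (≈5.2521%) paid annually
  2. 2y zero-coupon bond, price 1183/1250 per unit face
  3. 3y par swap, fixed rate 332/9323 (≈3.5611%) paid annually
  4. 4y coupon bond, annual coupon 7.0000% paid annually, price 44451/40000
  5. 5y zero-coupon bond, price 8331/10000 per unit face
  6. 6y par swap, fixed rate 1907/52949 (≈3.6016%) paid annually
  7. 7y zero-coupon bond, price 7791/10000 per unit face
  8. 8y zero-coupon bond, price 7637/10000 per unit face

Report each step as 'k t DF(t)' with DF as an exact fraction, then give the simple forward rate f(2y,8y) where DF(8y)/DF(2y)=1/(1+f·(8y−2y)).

step 1 [1y] swap r/1=499/9501: DF=(1 − 499/9501·(0))/(1+499/9501) = 9501/10000 ≈ 0.950100
step 2 [2y] zero: DF = P = 1183/1250 ≈ 0.946400
step 3 [3y] swap r/1=332/9323: DF=(1 − 332/9323·(0.950100+0.946400))/(1+332/9323) = 2251/2500 ≈ 0.900400
step 4 [4y] bond c/1=7/100: DF=(44451/40000 − 7/100·(0.950100+0.946400+0.900400))/(1+7/100) = 2139/2500 ≈ 0.855600
step 5 [5y] zero: DF = P = 8331/10000 ≈ 0.833100
step 6 [6y] swap r/1=1907/52949: DF=(1 − 1907/52949·(0.950100+0.946400+0.900400+0.855600+0.833100))/(1+1907/52949) = 8093/10000 ≈ 0.809300
step 7 [7y] zero: DF = P = 7791/10000 ≈ 0.779100
step 8 [8y] zero: DF = P = 7637/10000 ≈ 0.763700

1 1 9501/10000
2 2 1183/1250
3 3 2251/2500
4 4 2139/2500
5 5 8331/10000
6 6 8093/10000
7 7 7791/10000
8 8 7637/10000
f(2y,8y) = ((1183/1250)/(7637/10000) − 1)/(6) = 87/2182 ≈ 3.9872%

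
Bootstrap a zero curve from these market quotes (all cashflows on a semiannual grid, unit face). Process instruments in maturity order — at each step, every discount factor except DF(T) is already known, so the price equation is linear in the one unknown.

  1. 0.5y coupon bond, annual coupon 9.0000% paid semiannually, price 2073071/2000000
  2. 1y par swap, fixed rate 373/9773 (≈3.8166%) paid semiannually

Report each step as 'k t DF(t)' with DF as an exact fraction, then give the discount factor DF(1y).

step 1 [0.5y] bond c/2=9/200: DF=(2073071/2000000 − 9/200·(0))/(1+9/200) = 9919/10000 ≈ 0.991900
step 2 [1y] swap r/2=373/19546: DF=(1 − 373/19546·(0.991900))/(1+373/19546) = 9627/10000 ≈ 0.962700

1 1/2 9919/10000
2 1 9627/10000
DF(1y) = 9627/10000 ≈ 0.962700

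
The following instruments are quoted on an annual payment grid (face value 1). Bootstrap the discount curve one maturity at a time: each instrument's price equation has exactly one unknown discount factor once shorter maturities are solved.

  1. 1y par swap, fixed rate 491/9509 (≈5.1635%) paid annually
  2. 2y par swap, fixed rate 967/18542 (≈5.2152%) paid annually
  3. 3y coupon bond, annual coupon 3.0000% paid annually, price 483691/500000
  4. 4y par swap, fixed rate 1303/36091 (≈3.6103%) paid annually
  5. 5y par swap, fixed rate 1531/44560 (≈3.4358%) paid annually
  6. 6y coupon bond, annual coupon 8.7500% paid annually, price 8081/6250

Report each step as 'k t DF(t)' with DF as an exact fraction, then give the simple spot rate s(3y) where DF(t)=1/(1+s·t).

1 1 9509/10000
2 2 9033/10000
3 3 2213/2500
4 4 8697/10000
5 5 8469/10000
6 6 519/625
s(3y) = (1/(2213/2500) − 1)/(3) = 287/6639 ≈ 4.3229%

step 1 [1y] swap r/1=491/9509: DF=(1 − 491/9509·(0))/(1+491/9509) = 9509/10000 ≈ 0.950900
step 2 [2y] swap r/1=967/18542: DF=(1 − 967/18542·(0.950900))/(1+967/18542) = 9033/10000 ≈ 0.903300
step 3 [3y] bond c/1=3/100: DF=(483691/500000 − 3/100·(0.950900+0.903300))/(1+3/100) = 2213/2500 ≈ 0.885200
step 4 [4y] swap r/1=1303/36091: DF=(1 − 1303/36091·(0.950900+0.903300+0.885200))/(1+1303/36091) = 8697/10000 ≈ 0.869700
step 5 [5y] swap r/1=1531/44560: DF=(1 − 1531/44560·(0.950900+0.903300+0.885200+0.869700))/(1+1531/44560) = 8469/10000 ≈ 0.846900
step 6 [6y] bond c/1=7/80: DF=(8081/6250 − 7/80·(0.950900+0.903300+0.885200+0.869700+0.846900))/(1+7/80) = 519/625 ≈ 0.830400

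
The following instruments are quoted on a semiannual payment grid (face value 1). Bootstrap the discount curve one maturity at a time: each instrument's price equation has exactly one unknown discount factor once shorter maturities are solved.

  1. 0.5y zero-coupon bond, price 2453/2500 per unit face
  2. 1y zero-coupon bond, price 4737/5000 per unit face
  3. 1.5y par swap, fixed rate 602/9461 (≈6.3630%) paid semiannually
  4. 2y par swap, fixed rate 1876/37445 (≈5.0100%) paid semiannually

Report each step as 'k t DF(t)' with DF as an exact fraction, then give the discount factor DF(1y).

step 1 [0.5y] zero: DF = P = 2453/2500 ≈ 0.981200
step 2 [1y] zero: DF = P = 4737/5000 ≈ 0.947400
step 3 [1.5y] swap r/2=301/9461: DF=(1 − 301/9461·(0.981200+0.947400))/(1+301/9461) = 9097/10000 ≈ 0.909700
step 4 [2y] swap r/2=938/37445: DF=(1 − 938/37445·(0.981200+0.947400+0.909700))/(1+938/37445) = 4531/5000 ≈ 0.906200

1 1/2 2453/2500
2 1 4737/5000
3 3/2 9097/10000
4 2 4531/5000
DF(1y) = 4737/5000 ≈ 0.947400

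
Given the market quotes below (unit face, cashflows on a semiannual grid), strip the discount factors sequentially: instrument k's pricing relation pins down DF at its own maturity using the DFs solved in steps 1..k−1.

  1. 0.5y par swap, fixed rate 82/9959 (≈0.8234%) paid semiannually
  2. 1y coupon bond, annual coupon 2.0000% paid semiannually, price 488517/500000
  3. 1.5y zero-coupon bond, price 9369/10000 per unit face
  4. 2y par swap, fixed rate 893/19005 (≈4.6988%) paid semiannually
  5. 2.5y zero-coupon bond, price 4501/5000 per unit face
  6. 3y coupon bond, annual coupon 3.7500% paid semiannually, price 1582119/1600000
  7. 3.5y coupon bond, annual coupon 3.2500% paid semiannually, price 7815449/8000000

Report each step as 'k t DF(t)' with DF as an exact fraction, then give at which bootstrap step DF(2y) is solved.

1 1/2 9959/10000
2 1 383/400
3 3/2 9369/10000
4 2 9107/10000
5 5/2 4501/5000
6 3 8841/10000
7 7/2 109/125
DF(2y) is solved at step 4

step 1 [0.5y] swap r/2=41/9959: DF=(1 − 41/9959·(0))/(1+41/9959) = 9959/10000 ≈ 0.995900
step 2 [1y] bond c/2=1/100: DF=(488517/500000 − 1/100·(0.995900))/(1+1/100) = 383/400 ≈ 0.957500
step 3 [1.5y] zero: DF = P = 9369/10000 ≈ 0.936900
step 4 [2y] swap r/2=893/38010: DF=(1 − 893/38010·(0.995900+0.957500+0.936900))/(1+893/38010) = 9107/10000 ≈ 0.910700
step 5 [2.5y] zero: DF = P = 4501/5000 ≈ 0.900200
step 6 [3y] bond c/2=3/160: DF=(1582119/1600000 − 3/160·(0.995900+0.957500+0.936900+0.910700+0.900200))/(1+3/160) = 8841/10000 ≈ 0.884100
step 7 [3.5y] bond c/2=13/800: DF=(7815449/8000000 − 13/800·(0.995900+0.957500+0.936900+0.910700+0.900200+0.884100))/(1+13/800) = 109/125 ≈ 0.872000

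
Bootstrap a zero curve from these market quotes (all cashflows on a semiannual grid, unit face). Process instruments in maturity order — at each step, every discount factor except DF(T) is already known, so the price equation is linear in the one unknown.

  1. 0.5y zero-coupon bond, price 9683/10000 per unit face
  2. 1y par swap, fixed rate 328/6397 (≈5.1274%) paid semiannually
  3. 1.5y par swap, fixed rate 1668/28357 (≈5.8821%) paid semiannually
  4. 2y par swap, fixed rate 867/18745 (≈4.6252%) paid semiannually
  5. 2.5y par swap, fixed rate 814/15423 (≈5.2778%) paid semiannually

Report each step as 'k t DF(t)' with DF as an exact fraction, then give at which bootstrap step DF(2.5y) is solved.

step 1 [0.5y] zero: DF = P = 9683/10000 ≈ 0.968300
step 2 [1y] swap r/2=164/6397: DF=(1 − 164/6397·(0.968300))/(1+164/6397) = 2377/2500 ≈ 0.950800
step 3 [1.5y] swap r/2=834/28357: DF=(1 − 834/28357·(0.968300+0.950800))/(1+834/28357) = 4583/5000 ≈ 0.916600
step 4 [2y] swap r/2=867/37490: DF=(1 − 867/37490·(0.968300+0.950800+0.916600))/(1+867/37490) = 9133/10000 ≈ 0.913300
step 5 [2.5y] swap r/2=407/15423: DF=(1 − 407/15423·(0.968300+0.950800+0.916600+0.913300))/(1+407/15423) = 8779/10000 ≈ 0.877900

1 1/2 9683/10000
2 1 2377/2500
3 3/2 4583/5000
4 2 9133/10000
5 5/2 8779/10000
DF(2.5y) is solved at step 5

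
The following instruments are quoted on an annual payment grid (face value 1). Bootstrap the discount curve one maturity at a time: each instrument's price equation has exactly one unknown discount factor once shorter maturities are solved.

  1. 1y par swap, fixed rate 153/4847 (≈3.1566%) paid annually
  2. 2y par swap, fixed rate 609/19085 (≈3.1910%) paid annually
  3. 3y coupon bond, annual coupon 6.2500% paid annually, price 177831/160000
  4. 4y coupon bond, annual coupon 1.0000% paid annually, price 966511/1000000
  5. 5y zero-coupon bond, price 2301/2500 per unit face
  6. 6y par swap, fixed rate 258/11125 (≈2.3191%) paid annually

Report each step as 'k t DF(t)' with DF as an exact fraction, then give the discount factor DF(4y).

1 1 4847/5000
2 2 9391/10000
3 3 4669/5000
4 4 1161/1250
5 5 2301/2500
6 6 871/1000
DF(4y) = 1161/1250 ≈ 0.928800

step 1 [1y] swap r/1=153/4847: DF=(1 − 153/4847·(0))/(1+153/4847) = 4847/5000 ≈ 0.969400
step 2 [2y] swap r/1=609/19085: DF=(1 − 609/19085·(0.969400))/(1+609/19085) = 9391/10000 ≈ 0.939100
step 3 [3y] bond c/1=1/16: DF=(177831/160000 − 1/16·(0.969400+0.939100))/(1+1/16) = 4669/5000 ≈ 0.933800
step 4 [4y] bond c/1=1/100: DF=(966511/1000000 − 1/100·(0.969400+0.939100+0.933800))/(1+1/100) = 1161/1250 ≈ 0.928800
step 5 [5y] zero: DF = P = 2301/2500 ≈ 0.920400
step 6 [6y] swap r/1=258/11125: DF=(1 − 258/11125·(0.969400+0.939100+0.933800+0.928800+0.920400))/(1+258/11125) = 871/1000 ≈ 0.871000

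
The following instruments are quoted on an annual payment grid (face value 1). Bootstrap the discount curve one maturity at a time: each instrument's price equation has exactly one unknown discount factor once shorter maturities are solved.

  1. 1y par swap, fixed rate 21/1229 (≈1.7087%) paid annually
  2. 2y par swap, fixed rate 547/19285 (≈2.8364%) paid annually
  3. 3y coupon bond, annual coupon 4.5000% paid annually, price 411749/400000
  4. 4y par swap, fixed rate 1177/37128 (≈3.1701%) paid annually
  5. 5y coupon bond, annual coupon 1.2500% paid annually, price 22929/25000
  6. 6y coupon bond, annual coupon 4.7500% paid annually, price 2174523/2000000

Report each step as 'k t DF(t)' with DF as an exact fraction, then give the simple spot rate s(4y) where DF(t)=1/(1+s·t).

step 1 [1y] swap r/1=21/1229: DF=(1 − 21/1229·(0))/(1+21/1229) = 1229/1250 ≈ 0.983200
step 2 [2y] swap r/1=547/19285: DF=(1 − 547/19285·(0.983200))/(1+547/19285) = 9453/10000 ≈ 0.945300
step 3 [3y] bond c/1=9/200: DF=(411749/400000 − 9/200·(0.983200+0.945300))/(1+9/200) = 451/500 ≈ 0.902000
step 4 [4y] swap r/1=1177/37128: DF=(1 − 1177/37128·(0.983200+0.945300+0.902000))/(1+1177/37128) = 8823/10000 ≈ 0.882300
step 5 [5y] bond c/1=1/80: DF=(22929/25000 − 1/80·(0.983200+0.945300+0.902000+0.882300))/(1+1/80) = 43/50 ≈ 0.860000
step 6 [6y] bond c/1=19/400: DF=(2174523/2000000 − 19/400·(0.983200+0.945300+0.902000+0.882300+0.860000))/(1+19/400) = 4153/5000 ≈ 0.830600

1 1 1229/1250
2 2 9453/10000
3 3 451/500
4 4 8823/10000
5 5 43/50
6 6 4153/5000
s(4y) = (1/(8823/10000) − 1)/(4) = 1177/35292 ≈ 3.3350%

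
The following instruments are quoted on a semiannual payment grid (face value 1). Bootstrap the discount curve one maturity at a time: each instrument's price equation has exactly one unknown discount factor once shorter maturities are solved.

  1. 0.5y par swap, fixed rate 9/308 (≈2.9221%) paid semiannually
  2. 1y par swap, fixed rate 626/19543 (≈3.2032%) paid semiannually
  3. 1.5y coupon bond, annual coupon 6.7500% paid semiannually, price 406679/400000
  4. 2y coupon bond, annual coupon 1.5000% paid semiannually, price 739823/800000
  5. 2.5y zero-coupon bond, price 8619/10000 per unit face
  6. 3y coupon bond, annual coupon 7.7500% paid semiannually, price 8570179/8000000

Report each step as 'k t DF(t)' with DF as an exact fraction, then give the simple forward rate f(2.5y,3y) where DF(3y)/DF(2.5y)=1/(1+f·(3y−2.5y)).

step 1 [0.5y] swap r/2=9/616: DF=(1 − 9/616·(0))/(1+9/616) = 616/625 ≈ 0.985600
step 2 [1y] swap r/2=313/19543: DF=(1 − 313/19543·(0.985600))/(1+313/19543) = 9687/10000 ≈ 0.968700
step 3 [1.5y] bond c/2=27/800: DF=(406679/400000 − 27/800·(0.985600+0.968700))/(1+27/800) = 9197/10000 ≈ 0.919700
step 4 [2y] bond c/2=3/400: DF=(739823/800000 − 3/400·(0.985600+0.968700+0.919700))/(1+3/400) = 1793/2000 ≈ 0.896500
step 5 [2.5y] zero: DF = P = 8619/10000 ≈ 0.861900
step 6 [3y] bond c/2=31/800: DF=(8570179/8000000 − 31/800·(0.985600+0.968700+0.919700+0.896500+0.861900))/(1+31/800) = 1717/2000 ≈ 0.858500

1 1/2 616/625
2 1 9687/10000
3 3/2 9197/10000
4 2 1793/2000
5 5/2 8619/10000
6 3 1717/2000
f(2.5y,3y) = ((8619/10000)/(1717/2000) − 1)/(1/2) = 4/505 ≈ 0.7921%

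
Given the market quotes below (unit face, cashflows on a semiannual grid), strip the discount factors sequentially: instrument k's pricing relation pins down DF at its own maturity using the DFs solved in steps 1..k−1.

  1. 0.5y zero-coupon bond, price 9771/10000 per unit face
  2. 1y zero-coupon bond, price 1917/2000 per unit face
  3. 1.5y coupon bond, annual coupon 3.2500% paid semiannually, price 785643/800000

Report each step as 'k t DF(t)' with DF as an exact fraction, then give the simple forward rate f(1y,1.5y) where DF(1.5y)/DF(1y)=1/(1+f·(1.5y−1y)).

step 1 [0.5y] zero: DF = P = 9771/10000 ≈ 0.977100
step 2 [1y] zero: DF = P = 1917/2000 ≈ 0.958500
step 3 [1.5y] bond c/2=13/800: DF=(785643/800000 − 13/800·(0.977100+0.958500))/(1+13/800) = 4677/5000 ≈ 0.935400

1 1/2 9771/10000
2 1 1917/2000
3 3/2 4677/5000
f(1y,1.5y) = ((1917/2000)/(4677/5000) − 1)/(1/2) = 77/1559 ≈ 4.9391%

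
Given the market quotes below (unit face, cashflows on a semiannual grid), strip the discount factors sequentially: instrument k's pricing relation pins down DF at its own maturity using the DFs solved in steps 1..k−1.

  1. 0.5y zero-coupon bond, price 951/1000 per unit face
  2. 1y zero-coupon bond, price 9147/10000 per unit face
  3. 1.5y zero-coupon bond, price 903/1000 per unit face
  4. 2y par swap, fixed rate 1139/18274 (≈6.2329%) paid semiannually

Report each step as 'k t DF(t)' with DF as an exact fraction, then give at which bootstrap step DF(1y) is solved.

1 1/2 951/1000
2 1 9147/10000
3 3/2 903/1000
4 2 8861/10000
DF(1y) is solved at step 2

step 1 [0.5y] zero: DF = P = 951/1000 ≈ 0.951000
step 2 [1y] zero: DF = P = 9147/10000 ≈ 0.914700
step 3 [1.5y] zero: DF = P = 903/1000 ≈ 0.903000
step 4 [2y] swap r/2=1139/36548: DF=(1 − 1139/36548·(0.951000+0.914700+0.903000))/(1+1139/36548) = 8861/10000 ≈ 0.886100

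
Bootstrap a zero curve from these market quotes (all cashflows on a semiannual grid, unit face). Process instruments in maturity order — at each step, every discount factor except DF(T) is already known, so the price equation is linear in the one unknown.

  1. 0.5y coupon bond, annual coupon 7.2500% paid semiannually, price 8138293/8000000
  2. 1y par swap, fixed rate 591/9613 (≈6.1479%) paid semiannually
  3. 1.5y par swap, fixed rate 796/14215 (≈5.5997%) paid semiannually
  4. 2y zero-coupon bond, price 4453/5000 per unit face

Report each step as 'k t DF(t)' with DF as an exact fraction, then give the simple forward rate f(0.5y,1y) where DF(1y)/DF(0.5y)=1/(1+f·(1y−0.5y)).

1 1/2 9817/10000
2 1 9409/10000
3 3/2 2301/2500
4 2 4453/5000
f(0.5y,1y) = ((9817/10000)/(9409/10000) − 1)/(1/2) = 816/9409 ≈ 8.6725%

step 1 [0.5y] bond c/2=29/800: DF=(8138293/8000000 − 29/800·(0))/(1+29/800) = 9817/10000 ≈ 0.981700
step 2 [1y] swap r/2=591/19226: DF=(1 − 591/19226·(0.981700))/(1+591/19226) = 9409/10000 ≈ 0.940900
step 3 [1.5y] swap r/2=398/14215: DF=(1 − 398/14215·(0.981700+0.940900))/(1+398/14215) = 2301/2500 ≈ 0.920400
step 4 [2y] zero: DF = P = 4453/5000 ≈ 0.890600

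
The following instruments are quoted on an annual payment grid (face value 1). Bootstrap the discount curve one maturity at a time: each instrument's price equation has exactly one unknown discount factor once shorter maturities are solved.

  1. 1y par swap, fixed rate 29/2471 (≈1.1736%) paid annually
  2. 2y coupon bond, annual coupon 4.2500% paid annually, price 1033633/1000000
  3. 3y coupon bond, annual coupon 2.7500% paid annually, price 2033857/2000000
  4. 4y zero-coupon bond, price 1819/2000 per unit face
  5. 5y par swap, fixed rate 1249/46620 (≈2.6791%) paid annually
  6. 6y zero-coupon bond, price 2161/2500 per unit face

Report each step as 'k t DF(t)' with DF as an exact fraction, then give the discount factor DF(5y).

1 1 2471/2500
2 2 1189/1250
3 3 4689/5000
4 4 1819/2000
5 5 8751/10000
6 6 2161/2500
DF(5y) = 8751/10000 ≈ 0.875100

step 1 [1y] swap r/1=29/2471: DF=(1 − 29/2471·(0))/(1+29/2471) = 2471/2500 ≈ 0.988400
step 2 [2y] bond c/1=17/400: DF=(1033633/1000000 − 17/400·(0.988400))/(1+17/400) = 1189/1250 ≈ 0.951200
step 3 [3y] bond c/1=11/400: DF=(2033857/2000000 − 11/400·(0.988400+0.951200))/(1+11/400) = 4689/5000 ≈ 0.937800
step 4 [4y] zero: DF = P = 1819/2000 ≈ 0.909500
step 5 [5y] swap r/1=1249/46620: DF=(1 − 1249/46620·(0.988400+0.951200+0.937800+0.909500))/(1+1249/46620) = 8751/10000 ≈ 0.875100
step 6 [6y] zero: DF = P = 2161/2500 ≈ 0.864400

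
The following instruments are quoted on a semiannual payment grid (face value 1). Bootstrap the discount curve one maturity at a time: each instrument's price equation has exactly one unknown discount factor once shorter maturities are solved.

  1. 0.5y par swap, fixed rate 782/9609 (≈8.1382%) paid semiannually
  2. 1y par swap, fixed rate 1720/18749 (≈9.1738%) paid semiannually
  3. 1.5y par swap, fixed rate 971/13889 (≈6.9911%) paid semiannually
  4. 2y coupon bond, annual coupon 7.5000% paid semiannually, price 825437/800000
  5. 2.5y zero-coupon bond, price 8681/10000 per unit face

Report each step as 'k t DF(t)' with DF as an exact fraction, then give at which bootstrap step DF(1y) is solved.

step 1 [0.5y] swap r/2=391/9609: DF=(1 − 391/9609·(0))/(1+391/9609) = 9609/10000 ≈ 0.960900
step 2 [1y] swap r/2=860/18749: DF=(1 − 860/18749·(0.960900))/(1+860/18749) = 457/500 ≈ 0.914000
step 3 [1.5y] swap r/2=971/27778: DF=(1 − 971/27778·(0.960900+0.914000))/(1+971/27778) = 9029/10000 ≈ 0.902900
step 4 [2y] bond c/2=3/80: DF=(825437/800000 − 3/80·(0.960900+0.914000+0.902900))/(1+3/80) = 8941/10000 ≈ 0.894100
step 5 [2.5y] zero: DF = P = 8681/10000 ≈ 0.868100

1 1/2 9609/10000
2 1 457/500
3 3/2 9029/10000
4 2 8941/10000
5 5/2 8681/10000
DF(1y) is solved at step 2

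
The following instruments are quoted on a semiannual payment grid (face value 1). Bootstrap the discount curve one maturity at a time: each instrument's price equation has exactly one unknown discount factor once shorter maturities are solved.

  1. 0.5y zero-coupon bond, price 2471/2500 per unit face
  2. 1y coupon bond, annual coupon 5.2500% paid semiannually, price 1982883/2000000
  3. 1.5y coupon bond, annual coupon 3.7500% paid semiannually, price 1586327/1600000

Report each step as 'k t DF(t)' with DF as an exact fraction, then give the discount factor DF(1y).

step 1 [0.5y] zero: DF = P = 2471/2500 ≈ 0.988400
step 2 [1y] bond c/2=21/800: DF=(1982883/2000000 − 21/800·(0.988400))/(1+21/800) = 588/625 ≈ 0.940800
step 3 [1.5y] bond c/2=3/160: DF=(1586327/1600000 − 3/160·(0.988400+0.940800))/(1+3/160) = 9377/10000 ≈ 0.937700

1 1/2 2471/2500
2 1 588/625
3 3/2 9377/10000
DF(1y) = 588/625 ≈ 0.940800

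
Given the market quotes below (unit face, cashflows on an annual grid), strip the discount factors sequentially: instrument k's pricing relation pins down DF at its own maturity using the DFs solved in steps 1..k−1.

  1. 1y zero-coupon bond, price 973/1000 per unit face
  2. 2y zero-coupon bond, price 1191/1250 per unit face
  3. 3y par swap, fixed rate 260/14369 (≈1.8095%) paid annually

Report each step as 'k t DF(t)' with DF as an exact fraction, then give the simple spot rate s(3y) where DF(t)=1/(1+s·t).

step 1 [1y] zero: DF = P = 973/1000 ≈ 0.973000
step 2 [2y] zero: DF = P = 1191/1250 ≈ 0.952800
step 3 [3y] swap r/1=260/14369: DF=(1 − 260/14369·(0.973000+0.952800))/(1+260/14369) = 237/250 ≈ 0.948000

1 1 973/1000
2 2 1191/1250
3 3 237/250
s(3y) = (1/(237/250) − 1)/(3) = 13/711 ≈ 1.8284%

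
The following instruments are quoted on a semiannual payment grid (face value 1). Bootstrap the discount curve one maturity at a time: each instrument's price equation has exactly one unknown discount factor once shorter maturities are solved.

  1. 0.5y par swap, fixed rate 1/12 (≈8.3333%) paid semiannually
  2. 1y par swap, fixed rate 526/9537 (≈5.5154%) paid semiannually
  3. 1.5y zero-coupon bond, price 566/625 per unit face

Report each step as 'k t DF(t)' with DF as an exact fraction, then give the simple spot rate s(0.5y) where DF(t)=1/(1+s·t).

1 1/2 24/25
2 1 4737/5000
3 3/2 566/625
s(0.5y) = (1/(24/25) − 1)/(1/2) = 1/12 ≈ 8.3333%

step 1 [0.5y] swap r/2=1/24: DF=(1 − 1/24·(0))/(1+1/24) = 24/25 ≈ 0.960000
step 2 [1y] swap r/2=263/9537: DF=(1 − 263/9537·(0.960000))/(1+263/9537) = 4737/5000 ≈ 0.947400
step 3 [1.5y] zero: DF = P = 566/625 ≈ 0.905600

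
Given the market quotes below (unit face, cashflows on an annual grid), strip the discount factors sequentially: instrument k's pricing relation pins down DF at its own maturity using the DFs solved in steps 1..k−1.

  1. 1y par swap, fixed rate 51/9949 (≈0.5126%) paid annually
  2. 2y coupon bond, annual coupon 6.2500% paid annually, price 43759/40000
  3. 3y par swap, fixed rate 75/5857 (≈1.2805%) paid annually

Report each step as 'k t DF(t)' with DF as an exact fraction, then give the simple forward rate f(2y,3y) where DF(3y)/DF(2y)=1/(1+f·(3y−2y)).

step 1 [1y] swap r/1=51/9949: DF=(1 − 51/9949·(0))/(1+51/9949) = 9949/10000 ≈ 0.994900
step 2 [2y] bond c/1=1/16: DF=(43759/40000 − 1/16·(0.994900))/(1+1/16) = 9711/10000 ≈ 0.971100
step 3 [3y] swap r/1=75/5857: DF=(1 − 75/5857·(0.994900+0.971100))/(1+75/5857) = 77/80 ≈ 0.962500

1 1 9949/10000
2 2 9711/10000
3 3 77/80
f(2y,3y) = ((9711/10000)/(77/80) − 1)/(1) = 86/9625 ≈ 0.8935%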